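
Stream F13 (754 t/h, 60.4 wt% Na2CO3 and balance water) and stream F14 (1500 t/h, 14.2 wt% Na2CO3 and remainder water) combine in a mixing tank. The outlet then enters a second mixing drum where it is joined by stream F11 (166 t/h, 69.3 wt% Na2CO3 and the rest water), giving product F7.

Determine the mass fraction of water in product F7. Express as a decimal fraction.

Overall, product flow = 2420 t/h.
water in = 754×0.396 + 1500×0.858 + 166×0.307 = 1636.5 t/h.
water fraction in F7 = 0.676.

0.676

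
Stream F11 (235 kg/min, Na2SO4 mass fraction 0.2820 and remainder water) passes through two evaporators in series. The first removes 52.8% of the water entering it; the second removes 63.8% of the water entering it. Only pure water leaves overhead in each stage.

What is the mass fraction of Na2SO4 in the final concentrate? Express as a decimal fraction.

0.6968

water in feed = 235×0.718 = 168.73 kg/min.
After stage 1: water left = (1−0.528)×168.73 = 79.641; stream total = 145.91 kg/min.
After stage 2: water left = (1−0.638)×79.641 = 28.83; final concentrate = 95.1 kg/min.
Na2SO4 fraction = 66.27/95.1 = 0.6968.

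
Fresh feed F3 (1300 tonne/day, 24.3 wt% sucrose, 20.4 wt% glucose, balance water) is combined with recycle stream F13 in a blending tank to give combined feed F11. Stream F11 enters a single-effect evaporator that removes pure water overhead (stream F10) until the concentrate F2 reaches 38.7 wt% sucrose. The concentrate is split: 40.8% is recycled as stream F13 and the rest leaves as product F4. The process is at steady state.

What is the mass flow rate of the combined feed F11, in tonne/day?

Overall sucrose balance (none leaves overhead): sucrose in fresh feed = sucrose in product, i.e. 1300×0.243 = (1−0.408)·F2·0.387.
F2 = 315.9/(0.387×0.592) = 1378.8 tonne/day.
Recycle F13 = 0.408×1378.8 = 562.57 tonne/day.
Combined feed F11 = 1300 + 562.57 = 1862.6 tonne/day.

1863 tonne/day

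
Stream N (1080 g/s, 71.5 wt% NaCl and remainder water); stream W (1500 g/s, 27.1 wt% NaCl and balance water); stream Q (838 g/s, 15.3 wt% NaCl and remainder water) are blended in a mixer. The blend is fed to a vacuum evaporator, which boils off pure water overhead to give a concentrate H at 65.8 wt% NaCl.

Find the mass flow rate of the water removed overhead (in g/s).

1432 g/s

NaCl entering = 1080×0.715 + 1500×0.271 + 838×0.153 = 1306.9 g/s.
All NaCl reports to H, so H = 1306.9/0.658 = 1986.2 g/s.
Total feed = 3418 g/s; overhead = 3418 − 1986.2 = 1431.8 g/s.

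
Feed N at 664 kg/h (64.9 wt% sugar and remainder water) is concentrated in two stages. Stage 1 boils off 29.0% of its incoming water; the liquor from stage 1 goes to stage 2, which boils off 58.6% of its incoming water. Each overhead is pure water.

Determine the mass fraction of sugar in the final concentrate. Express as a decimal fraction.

water in feed = 664×0.351 = 233.06 kg/h.
After stage 1: water left = (1−0.290)×233.06 = 165.48; stream total = 596.41 kg/h.
After stage 2: water left = (1−0.586)×165.48 = 68.507; final concentrate = 499.44 kg/h.
sugar fraction = 430.94/499.44 = 0.8628.

0.8628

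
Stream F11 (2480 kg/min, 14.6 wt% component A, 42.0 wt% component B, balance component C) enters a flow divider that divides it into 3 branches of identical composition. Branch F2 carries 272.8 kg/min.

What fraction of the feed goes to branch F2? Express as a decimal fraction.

0.110

Fraction to F2 = 272.8/2480 = 0.1100.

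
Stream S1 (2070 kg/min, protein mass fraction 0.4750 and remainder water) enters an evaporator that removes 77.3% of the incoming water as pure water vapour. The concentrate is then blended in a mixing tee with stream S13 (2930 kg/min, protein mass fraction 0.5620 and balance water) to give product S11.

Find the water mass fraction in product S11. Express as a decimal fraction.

Vapour removed = 0.773×0.525×2070 = 840.06 kg/min; concentrate = 1229.9 kg/min.
water reaching the mixer = 246.69 (from concentrate) + 2930×0.438 = 1530 kg/min.
Product flow = 1229.9 + 2930 = 4159.9 kg/min; water fraction = 0.3678.

0.3678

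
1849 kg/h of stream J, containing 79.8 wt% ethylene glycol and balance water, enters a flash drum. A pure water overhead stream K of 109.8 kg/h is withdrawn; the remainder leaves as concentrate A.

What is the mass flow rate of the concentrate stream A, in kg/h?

Concentrate = 1849 − 109.8 = 1739.2 kg/h.

1739 kg/h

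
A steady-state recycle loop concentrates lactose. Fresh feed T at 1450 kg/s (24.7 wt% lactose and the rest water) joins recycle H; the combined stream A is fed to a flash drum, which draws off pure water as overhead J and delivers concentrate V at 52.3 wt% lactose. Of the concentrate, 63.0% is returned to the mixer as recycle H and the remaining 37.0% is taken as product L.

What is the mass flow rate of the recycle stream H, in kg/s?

Overall lactose balance (none leaves overhead): lactose in fresh feed = lactose in product, i.e. 1450×0.247 = (1−0.630)·V·0.523.
V = 358.15/(0.523×0.370) = 1850.8 kg/s.
Recycle H = 0.630×1850.8 = 1166 kg/s.

1166 kg/s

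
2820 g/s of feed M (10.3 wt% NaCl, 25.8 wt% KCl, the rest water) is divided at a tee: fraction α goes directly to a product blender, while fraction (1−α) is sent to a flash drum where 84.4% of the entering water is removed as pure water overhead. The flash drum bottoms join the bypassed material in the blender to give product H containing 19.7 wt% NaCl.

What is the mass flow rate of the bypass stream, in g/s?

325 g/s

All 2820×0.103 = 290.46 g/s of NaCl reaches H, so H = 290.46/0.197 = 1474.4 g/s and vapour = 1345.6 g/s.
The evaporator receives (1−α)·2820 of feed at 0.639 water and removes 0.844 of that water:
0.844×0.639×(1−α)×2820 = 1345.6
(1−α) = 1345.6/1520.9 = 0.8847;  α = 0.1153.
Bypass flow = 0.1153×2820 = 325.02 g/s.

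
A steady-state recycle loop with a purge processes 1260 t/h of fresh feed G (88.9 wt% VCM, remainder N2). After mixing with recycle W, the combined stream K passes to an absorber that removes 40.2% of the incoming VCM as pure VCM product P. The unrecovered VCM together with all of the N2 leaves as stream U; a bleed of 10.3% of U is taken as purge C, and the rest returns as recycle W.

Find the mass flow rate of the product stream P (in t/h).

VCM in K: m_A = 1260×0.889 + (1−0.103)·(1−0.402)·m_A, so m_A = 1120.1/0.4636 = 2416.2 t/h.
Product P = 0.402×2416.2 = 971.32 t/h.

971.3 t/h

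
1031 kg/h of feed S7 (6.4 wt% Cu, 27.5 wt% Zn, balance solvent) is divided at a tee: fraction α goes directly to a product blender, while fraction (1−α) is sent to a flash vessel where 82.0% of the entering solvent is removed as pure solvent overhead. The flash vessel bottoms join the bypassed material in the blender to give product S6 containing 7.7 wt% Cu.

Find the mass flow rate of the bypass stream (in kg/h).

709.9 kg/h

All 1031×0.064 = 65.984 kg/h of Cu reaches S6, so S6 = 65.984/0.077 = 856.94 kg/h and vapour = 174.06 kg/h.
The evaporator receives (1−α)·1031 of feed at 0.661 solvent and removes 0.820 of that solvent:
0.820×0.661×(1−α)×1031 = 174.06
(1−α) = 174.06/558.82 = 0.3115;  α = 0.6885.
Bypass flow = 0.6885×1031 = 709.86 kg/h.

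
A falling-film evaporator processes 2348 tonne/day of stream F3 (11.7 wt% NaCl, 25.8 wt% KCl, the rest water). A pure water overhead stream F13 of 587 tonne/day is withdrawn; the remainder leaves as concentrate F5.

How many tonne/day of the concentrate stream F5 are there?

1761 tonne/day

Concentrate = 2348 − 587 = 1761 tonne/day.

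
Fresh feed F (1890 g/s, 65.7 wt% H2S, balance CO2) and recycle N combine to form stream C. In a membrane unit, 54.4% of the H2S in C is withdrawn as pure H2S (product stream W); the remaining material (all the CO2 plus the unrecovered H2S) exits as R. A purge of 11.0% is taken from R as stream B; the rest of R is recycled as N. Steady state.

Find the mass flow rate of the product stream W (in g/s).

1137 g/s

H2S in C: m_A = 1890×0.657 + (1−0.110)·(1−0.544)·m_A, so m_A = 1241.7/0.5942 = 2089.9 g/s.
Product W = 0.544×2089.9 = 1136.9 g/s.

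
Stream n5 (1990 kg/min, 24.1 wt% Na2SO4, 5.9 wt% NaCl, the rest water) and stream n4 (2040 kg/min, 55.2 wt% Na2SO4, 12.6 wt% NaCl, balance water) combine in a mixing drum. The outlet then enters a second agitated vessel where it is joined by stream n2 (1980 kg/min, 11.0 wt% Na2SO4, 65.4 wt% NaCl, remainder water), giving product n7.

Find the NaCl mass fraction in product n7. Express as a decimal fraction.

0.278

Overall, product flow = 6010 kg/min.
NaCl in = 1990×0.059 + 2040×0.126 + 1980×0.654 = 1669.4 kg/min.
NaCl fraction in n7 = 0.278.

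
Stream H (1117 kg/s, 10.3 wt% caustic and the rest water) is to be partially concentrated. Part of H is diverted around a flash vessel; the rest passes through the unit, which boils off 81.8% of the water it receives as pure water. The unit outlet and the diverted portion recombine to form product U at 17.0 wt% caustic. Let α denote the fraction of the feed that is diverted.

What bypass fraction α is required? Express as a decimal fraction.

0.463

All 1117×0.103 = 115.05 kg/s of caustic reaches U, so U = 115.05/0.170 = 676.77 kg/s and vapour = 440.23 kg/s.
The evaporator receives (1−α)·1117 of feed at 0.897 water and removes 0.818 of that water:
0.818×0.897×(1−α)×1117 = 440.23
(1−α) = 440.23/819.59 = 0.5371;  α = 0.4629.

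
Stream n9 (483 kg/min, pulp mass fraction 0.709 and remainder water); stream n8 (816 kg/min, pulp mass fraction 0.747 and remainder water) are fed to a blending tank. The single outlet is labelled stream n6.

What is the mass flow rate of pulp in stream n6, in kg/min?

pulp out = pulp in = 483×0.709 + 816×0.747 = 952 kg/min.

952 kg/min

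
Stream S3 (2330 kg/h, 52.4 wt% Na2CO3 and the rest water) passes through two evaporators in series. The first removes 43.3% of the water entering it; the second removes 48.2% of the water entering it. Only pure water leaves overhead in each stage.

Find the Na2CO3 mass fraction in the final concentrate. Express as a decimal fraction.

0.789

water in feed = 2330×0.476 = 1109.1 kg/h.
After stage 1: water left = (1−0.433)×1109.1 = 628.85; stream total = 1849.8 kg/h.
After stage 2: water left = (1−0.482)×628.85 = 325.74; final concentrate = 1546.7 kg/h.
Na2CO3 fraction = 1220.9/1546.7 = 0.789.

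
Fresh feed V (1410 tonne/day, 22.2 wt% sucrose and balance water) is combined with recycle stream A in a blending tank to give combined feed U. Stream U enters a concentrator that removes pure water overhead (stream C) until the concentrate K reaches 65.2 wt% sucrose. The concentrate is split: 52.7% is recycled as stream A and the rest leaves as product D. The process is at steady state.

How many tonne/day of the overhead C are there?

Overall sucrose balance (none leaves overhead): sucrose in fresh feed = sucrose in product, i.e. 1410×0.222 = (1−0.527)·K·0.652.
K = 313.02/(0.652×0.473) = 1015 tonne/day.
Recycle A = 0.527×1015 = 534.9 tonne/day.
Combined feed U = 1410 + 534.9 = 1944.9 tonne/day.
Overhead C = U − K = 1944.9 − 1015 = 929.91 tonne/day.

929.9 tonne/day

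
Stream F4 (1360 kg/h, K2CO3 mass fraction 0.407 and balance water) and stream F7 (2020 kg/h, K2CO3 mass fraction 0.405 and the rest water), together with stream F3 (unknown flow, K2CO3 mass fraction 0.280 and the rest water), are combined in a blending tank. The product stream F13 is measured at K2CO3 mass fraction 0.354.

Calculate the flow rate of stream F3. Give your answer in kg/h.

2366 kg/h

Let F3 be the unknown flow. Total out = 3380 + F3.
K2CO3 balance: 1371.6 + 0.280·F3 = 0.354·(3380 + F3)
(0.280 − 0.354)·F3 = 0.354×3380 − 1371.6 = -175.1
F3 = -175.1 / -0.074 = 2366.2 kg/h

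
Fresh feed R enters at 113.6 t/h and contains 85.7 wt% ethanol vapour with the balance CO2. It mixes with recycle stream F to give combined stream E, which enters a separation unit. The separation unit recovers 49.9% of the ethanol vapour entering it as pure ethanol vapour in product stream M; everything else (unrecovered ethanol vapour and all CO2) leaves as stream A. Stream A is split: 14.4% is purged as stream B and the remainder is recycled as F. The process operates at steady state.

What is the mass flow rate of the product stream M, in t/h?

ethanol vapour in E: m_A = 113.6×0.857 + (1−0.144)·(1−0.499)·m_A, so m_A = 97.355/0.5711 = 170.46 t/h.
Product M = 0.499×170.46 = 85.058 t/h.

85.06 t/h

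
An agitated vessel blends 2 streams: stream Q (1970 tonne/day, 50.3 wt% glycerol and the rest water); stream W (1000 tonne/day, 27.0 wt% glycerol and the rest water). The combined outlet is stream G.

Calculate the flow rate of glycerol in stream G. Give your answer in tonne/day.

glycerol out = glycerol in = 1970×0.503 + 1000×0.270 = 1260.9 tonne/day.

1261 tonne/day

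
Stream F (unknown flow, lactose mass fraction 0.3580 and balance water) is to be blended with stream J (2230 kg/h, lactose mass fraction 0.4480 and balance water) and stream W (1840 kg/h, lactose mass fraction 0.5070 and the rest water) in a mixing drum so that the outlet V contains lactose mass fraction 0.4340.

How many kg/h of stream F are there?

2178 kg/h

Let F be the unknown flow. Total out = 4070 + F.
lactose balance: 1931.9 + 0.358·F = 0.434·(4070 + F)
(0.358 − 0.434)·F = 0.434×4070 − 1931.9 = -165.54
F = -165.54 / -0.076 = 2178.2 kg/h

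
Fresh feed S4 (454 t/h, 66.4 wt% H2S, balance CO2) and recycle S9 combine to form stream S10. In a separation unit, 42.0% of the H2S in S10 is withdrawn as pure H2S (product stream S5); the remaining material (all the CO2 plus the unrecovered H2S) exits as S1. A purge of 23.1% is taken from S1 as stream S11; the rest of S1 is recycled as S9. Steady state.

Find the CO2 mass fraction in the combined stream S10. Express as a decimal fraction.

0.5482

CO2 enters only via S4 and leaves only via the purge: 454×0.336 = 0.231×(CO2 in S1), and the separation unit passes all CO2, so CO2 in S10 = CO2 in S1 = 660.36 t/h.
H2S in S10: m_A = 454×0.664 + (1−0.231)·(1−0.420)·m_A, so m_A = 301.46/0.5540 = 544.16 t/h.
S10 = 544.16 + 660.36 = 1204.5 t/h.
CO2 fraction in S10 = 660.36/1204.5 = 0.5482.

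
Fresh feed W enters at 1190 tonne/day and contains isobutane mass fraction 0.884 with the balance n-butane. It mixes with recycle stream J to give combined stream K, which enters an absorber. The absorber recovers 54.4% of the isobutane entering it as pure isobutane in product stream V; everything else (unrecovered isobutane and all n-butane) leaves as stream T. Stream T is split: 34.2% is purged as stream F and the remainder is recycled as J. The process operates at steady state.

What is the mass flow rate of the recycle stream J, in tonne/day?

n-butane enters only via W and leaves only via the purge: 1190×0.116 = 0.342×(n-butane in T), and the absorber passes all n-butane, so n-butane in K = n-butane in T = 403.63 tonne/day.
isobutane in K: m_A = 1190×0.884 + (1−0.342)·(1−0.544)·m_A, so m_A = 1052/0.7000 = 1502.9 tonne/day.
T = (1−0.544)×1502.9 + 403.63 = 1088.9 tonne/day.
Recycle J = (1−0.342)×1088.9 = 716.53 tonne/day.

716.5 tonne/day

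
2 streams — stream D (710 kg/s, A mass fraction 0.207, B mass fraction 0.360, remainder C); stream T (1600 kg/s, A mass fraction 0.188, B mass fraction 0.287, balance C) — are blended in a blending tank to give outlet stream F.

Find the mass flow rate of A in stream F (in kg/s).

A out = A in = 710×0.207 + 1600×0.188 = 447.77 kg/s.

447.8 kg/s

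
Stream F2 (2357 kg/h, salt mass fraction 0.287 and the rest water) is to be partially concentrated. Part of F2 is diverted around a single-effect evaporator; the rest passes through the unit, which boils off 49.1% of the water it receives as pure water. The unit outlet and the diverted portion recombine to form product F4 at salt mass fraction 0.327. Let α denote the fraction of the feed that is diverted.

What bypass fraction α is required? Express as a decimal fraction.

0.651

All 2357×0.287 = 676.46 kg/h of salt reaches F4, so F4 = 676.46/0.327 = 2068.7 kg/h and vapour = 288.32 kg/h.
The evaporator receives (1−α)·2357 of feed at 0.713 water and removes 0.491 of that water:
0.491×0.713×(1−α)×2357 = 288.32
(1−α) = 288.32/825.15 = 0.3494;  α = 0.6506.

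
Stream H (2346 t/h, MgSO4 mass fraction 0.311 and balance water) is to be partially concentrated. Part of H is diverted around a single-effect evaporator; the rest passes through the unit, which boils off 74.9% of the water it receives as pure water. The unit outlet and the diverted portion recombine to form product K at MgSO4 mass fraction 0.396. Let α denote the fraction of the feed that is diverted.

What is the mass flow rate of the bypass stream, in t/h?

1370 t/h

All 2346×0.311 = 729.61 t/h of MgSO4 reaches K, so K = 729.61/0.396 = 1842.4 t/h and vapour = 503.56 t/h.
The evaporator receives (1−α)·2346 of feed at 0.689 water and removes 0.749 of that water:
0.749×0.689×(1−α)×2346 = 503.56
(1−α) = 503.56/1210.7 = 0.4159;  α = 0.5841.
Bypass flow = 0.5841×2346 = 1370.2 t/h.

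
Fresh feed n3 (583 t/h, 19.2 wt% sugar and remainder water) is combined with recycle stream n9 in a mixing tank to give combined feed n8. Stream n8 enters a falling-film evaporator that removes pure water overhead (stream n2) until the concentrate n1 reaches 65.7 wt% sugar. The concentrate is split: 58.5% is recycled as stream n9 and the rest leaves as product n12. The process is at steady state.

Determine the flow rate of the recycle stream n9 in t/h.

Overall sugar balance (none leaves overhead): sugar in fresh feed = sugar in product, i.e. 583×0.192 = (1−0.585)·n1·0.657.
n1 = 111.94/(0.657×0.415) = 410.54 t/h.
Recycle n9 = 0.585×410.54 = 240.17 t/h.

240.2 t/h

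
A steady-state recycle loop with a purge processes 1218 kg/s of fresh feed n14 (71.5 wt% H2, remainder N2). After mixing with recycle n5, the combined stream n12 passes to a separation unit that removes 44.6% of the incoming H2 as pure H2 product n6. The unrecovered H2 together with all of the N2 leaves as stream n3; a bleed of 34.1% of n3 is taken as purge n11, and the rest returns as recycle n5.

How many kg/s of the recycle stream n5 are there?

N2 enters only via n14 and leaves only via the purge: 1218×0.285 = 0.341×(N2 in n3), and the separation unit passes all N2, so N2 in n12 = N2 in n3 = 1018 kg/s.
H2 in n12: m_A = 1218×0.715 + (1−0.341)·(1−0.446)·m_A, so m_A = 870.87/0.6349 = 1371.6 kg/s.
n3 = (1−0.446)×1371.6 + 1018 = 1777.9 kg/s.
Recycle n5 = (1−0.341)×1777.9 = 1171.6 kg/s.

1172 kg/s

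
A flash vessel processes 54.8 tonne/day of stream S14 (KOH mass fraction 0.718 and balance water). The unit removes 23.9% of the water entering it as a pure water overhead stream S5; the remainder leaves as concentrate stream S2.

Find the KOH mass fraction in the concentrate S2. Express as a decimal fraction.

KOH is not removed: 54.8×0.718 = 39.346 tonne/day of KOH enters S2.
water entering = 54.8×0.282 = 15.454 tonne/day; overhead removed = 0.239×15.454 = 3.6934 tonne/day.
Concentrate = 54.8 − 3.6934 = 51.107 tonne/day.
Mass fraction = 39.346/51.107 = 0.770.

0.770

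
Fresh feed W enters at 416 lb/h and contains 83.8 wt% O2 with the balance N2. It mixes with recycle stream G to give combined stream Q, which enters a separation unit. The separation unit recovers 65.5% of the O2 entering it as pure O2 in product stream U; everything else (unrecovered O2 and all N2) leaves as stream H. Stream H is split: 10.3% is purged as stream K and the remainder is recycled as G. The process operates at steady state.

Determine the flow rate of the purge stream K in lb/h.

85.33 lb/h

N2 enters only via W and leaves only via the purge: 416×0.162 = 0.103×(N2 in H), and the separation unit passes all N2, so N2 in Q = N2 in H = 654.29 lb/h.
O2 in Q: m_A = 416×0.838 + (1−0.103)·(1−0.655)·m_A, so m_A = 348.61/0.6905 = 504.84 lb/h.
H = (1−0.655)×504.84 + 654.29 = 828.46 lb/h.
Purge K = 0.103×828.46 = 85.331 lb/h.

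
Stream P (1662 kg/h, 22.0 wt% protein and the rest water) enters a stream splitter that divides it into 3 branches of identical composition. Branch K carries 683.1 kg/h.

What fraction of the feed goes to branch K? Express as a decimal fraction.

0.411

Fraction to K = 683.1/1662 = 0.4110.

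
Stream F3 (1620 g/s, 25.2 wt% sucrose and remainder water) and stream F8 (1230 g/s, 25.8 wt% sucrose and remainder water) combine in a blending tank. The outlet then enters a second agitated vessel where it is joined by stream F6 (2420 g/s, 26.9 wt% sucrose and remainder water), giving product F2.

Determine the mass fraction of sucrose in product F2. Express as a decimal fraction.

Overall, product flow = 5270 g/s.
sucrose in = 1620×0.252 + 1230×0.258 + 2420×0.269 = 1376.6 g/s.
sucrose fraction in F2 = 0.2612.

0.2612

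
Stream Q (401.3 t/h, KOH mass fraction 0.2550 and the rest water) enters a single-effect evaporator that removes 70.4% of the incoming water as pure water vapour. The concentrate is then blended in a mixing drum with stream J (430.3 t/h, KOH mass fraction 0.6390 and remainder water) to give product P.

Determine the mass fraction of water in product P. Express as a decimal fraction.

Vapour removed = 0.704×0.745×401.3 = 210.47 t/h; concentrate = 190.83 t/h.
water reaching the mixer = 88.495 (from concentrate) + 430.3×0.361 = 243.83 t/h.
Product flow = 190.83 + 430.3 = 621.13 t/h; water fraction = 0.3926.

0.3926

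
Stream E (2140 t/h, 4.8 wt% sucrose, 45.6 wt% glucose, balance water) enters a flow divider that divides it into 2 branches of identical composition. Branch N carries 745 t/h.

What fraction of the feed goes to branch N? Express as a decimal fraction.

Fraction to N = 745/2140 = 0.3481.

0.348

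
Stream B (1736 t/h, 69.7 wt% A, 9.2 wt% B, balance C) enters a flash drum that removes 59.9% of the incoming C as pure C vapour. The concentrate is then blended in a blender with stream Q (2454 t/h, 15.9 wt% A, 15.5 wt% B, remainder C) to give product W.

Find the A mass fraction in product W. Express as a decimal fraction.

0.403

Vapour removed = 0.599×0.211×1736 = 219.41 t/h; concentrate = 1516.6 t/h.
A reaching the mixer = 1210 (from concentrate) + 2454×0.159 = 1600.2 t/h.
Product flow = 1516.6 + 2454 = 3970.6 t/h; A fraction = 0.403.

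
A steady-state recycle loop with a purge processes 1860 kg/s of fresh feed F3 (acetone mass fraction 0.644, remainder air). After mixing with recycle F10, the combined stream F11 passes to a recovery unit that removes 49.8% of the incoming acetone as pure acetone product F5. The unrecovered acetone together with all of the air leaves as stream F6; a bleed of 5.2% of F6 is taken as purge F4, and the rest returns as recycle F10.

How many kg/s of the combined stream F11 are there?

15020 kg/s

air enters only via F3 and leaves only via the purge: 1860×0.356 = 0.052×(air in F6), and the recovery unit passes all air, so air in F11 = air in F6 = 12734 kg/s.
acetone in F11: m_A = 1860×0.644 + (1−0.052)·(1−0.498)·m_A, so m_A = 1197.8/0.5241 = 2285.5 kg/s.
F11 = 2285.5 + 12734 = 15019 kg/s.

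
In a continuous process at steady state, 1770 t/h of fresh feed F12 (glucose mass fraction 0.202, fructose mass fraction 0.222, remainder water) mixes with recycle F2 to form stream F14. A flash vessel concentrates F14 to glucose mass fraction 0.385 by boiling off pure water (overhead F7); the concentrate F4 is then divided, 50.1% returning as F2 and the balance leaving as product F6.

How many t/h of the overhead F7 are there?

Overall glucose balance (none leaves overhead): glucose in fresh feed = glucose in product, i.e. 1770×0.202 = (1−0.501)·F4·0.385.
F4 = 357.54/(0.385×0.499) = 1861.1 t/h.
Recycle F2 = 0.501×1861.1 = 932.4 t/h.
Combined feed F14 = 1770 + 932.4 = 2702.4 t/h.
Overhead F7 = F14 − F4 = 2702.4 − 1861.1 = 841.32 t/h.

841.3 t/h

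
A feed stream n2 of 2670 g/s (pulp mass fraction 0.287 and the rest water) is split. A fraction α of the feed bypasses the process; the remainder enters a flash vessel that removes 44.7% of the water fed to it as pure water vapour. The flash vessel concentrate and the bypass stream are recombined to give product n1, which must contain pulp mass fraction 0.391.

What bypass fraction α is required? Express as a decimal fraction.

0.165

All 2670×0.287 = 766.29 g/s of pulp reaches n1, so n1 = 766.29/0.391 = 1959.8 g/s and vapour = 710.18 g/s.
The evaporator receives (1−α)·2670 of feed at 0.713 water and removes 0.447 of that water:
0.447×0.713×(1−α)×2670 = 710.18
(1−α) = 710.18/850.96 = 0.8346;  α = 0.1654.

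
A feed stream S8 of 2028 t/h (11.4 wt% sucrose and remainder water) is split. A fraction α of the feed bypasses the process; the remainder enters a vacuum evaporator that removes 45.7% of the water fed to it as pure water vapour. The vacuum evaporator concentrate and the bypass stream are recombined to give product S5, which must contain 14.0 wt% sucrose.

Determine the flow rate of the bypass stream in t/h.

All 2028×0.114 = 231.19 t/h of sucrose reaches S5, so S5 = 231.19/0.140 = 1651.4 t/h and vapour = 376.63 t/h.
The evaporator receives (1−α)·2028 of feed at 0.886 water and removes 0.457 of that water:
0.457×0.886×(1−α)×2028 = 376.63
(1−α) = 376.63/821.14 = 0.4587;  α = 0.5413.
Bypass flow = 0.5413×2028 = 1097.8 t/h.

1098 t/h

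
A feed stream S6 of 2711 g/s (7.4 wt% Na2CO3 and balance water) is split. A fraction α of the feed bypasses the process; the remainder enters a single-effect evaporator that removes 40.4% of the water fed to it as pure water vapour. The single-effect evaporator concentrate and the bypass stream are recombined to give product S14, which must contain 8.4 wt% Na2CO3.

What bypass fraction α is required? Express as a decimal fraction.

0.682

All 2711×0.074 = 200.61 g/s of Na2CO3 reaches S14, so S14 = 200.61/0.084 = 2388.3 g/s and vapour = 322.74 g/s.
The evaporator receives (1−α)·2711 of feed at 0.926 water and removes 0.404 of that water:
0.404×0.926×(1−α)×2711 = 322.74
(1−α) = 322.74/1014.2 = 0.3182;  α = 0.6818.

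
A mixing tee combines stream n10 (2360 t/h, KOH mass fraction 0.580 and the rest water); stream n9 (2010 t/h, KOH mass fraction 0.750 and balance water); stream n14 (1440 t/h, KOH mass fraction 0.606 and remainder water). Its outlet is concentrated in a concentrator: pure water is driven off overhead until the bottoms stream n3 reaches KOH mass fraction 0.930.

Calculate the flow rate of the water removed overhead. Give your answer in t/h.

1779 t/h

KOH entering = 2360×0.580 + 2010×0.750 + 1440×0.606 = 3748.9 t/h.
All KOH reports to n3, so n3 = 3748.9/0.930 = 4031.1 t/h.
Total feed = 5810 t/h; overhead = 5810 − 4031.1 = 1778.9 t/h.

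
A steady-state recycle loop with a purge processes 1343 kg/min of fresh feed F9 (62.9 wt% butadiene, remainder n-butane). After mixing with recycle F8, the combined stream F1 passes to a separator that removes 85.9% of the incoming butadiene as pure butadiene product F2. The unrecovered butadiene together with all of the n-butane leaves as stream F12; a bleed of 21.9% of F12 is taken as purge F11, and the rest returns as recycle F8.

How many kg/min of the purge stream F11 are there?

n-butane enters only via F9 and leaves only via the purge: 1343×0.371 = 0.219×(n-butane in F12), and the separator passes all n-butane, so n-butane in F1 = n-butane in F12 = 2275.1 kg/min.
butadiene in F1: m_A = 1343×0.629 + (1−0.219)·(1−0.859)·m_A, so m_A = 844.75/0.8899 = 949.28 kg/min.
F12 = (1−0.859)×949.28 + 2275.1 = 2409 kg/min.
Purge F11 = 0.219×2409 = 527.57 kg/min.

527.6 kg/min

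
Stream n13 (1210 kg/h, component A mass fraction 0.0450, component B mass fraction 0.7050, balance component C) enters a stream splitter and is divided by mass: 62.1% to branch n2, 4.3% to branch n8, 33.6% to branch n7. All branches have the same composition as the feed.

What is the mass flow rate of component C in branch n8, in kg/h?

13.01 kg/h

Branch n8 total = 0.043×1210 = 52.03 kg/h.
component C in n8 = 0.250×52.03 = 13.007 kg/h.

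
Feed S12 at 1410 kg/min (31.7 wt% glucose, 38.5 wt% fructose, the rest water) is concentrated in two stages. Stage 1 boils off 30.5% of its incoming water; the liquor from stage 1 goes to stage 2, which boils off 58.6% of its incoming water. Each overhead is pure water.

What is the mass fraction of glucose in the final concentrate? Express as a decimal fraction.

0.402

water in feed = 1410×0.298 = 420.18 kg/min.
After stage 1: water left = (1−0.305)×420.18 = 292.03; stream total = 1281.8 kg/min.
After stage 2: water left = (1−0.586)×292.03 = 120.9; final concentrate = 1110.7 kg/min.
glucose fraction = 446.97/1110.7 = 0.402.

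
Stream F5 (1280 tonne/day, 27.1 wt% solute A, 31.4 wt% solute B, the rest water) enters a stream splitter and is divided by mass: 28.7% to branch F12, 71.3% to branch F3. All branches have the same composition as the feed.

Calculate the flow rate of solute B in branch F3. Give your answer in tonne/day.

Branch F3 total = 0.713×1280 = 912.64 tonne/day.
solute B in F3 = 0.314×912.64 = 286.57 tonne/day.

286.6 tonne/day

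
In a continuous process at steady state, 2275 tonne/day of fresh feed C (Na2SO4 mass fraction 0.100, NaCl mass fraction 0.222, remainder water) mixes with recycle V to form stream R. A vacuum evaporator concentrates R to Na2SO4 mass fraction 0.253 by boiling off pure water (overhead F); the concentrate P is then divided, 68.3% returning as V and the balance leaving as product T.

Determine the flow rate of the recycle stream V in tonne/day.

Overall Na2SO4 balance (none leaves overhead): Na2SO4 in fresh feed = Na2SO4 in product, i.e. 2275×0.100 = (1−0.683)·P·0.253.
P = 227.5/(0.253×0.317) = 2836.6 tonne/day.
Recycle V = 0.683×2836.6 = 1937.4 tonne/day.

1937 tonne/day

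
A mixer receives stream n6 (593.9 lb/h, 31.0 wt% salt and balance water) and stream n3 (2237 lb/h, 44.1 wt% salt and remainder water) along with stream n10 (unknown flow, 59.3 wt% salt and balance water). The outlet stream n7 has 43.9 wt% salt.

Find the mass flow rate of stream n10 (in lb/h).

468.4 lb/h

Let n10 be the unknown flow. Total out = 2830.9 + n10.
salt balance: 1170.6 + 0.593·n10 = 0.439·(2830.9 + n10)
(0.593 − 0.439)·n10 = 0.439×2830.9 − 1170.6 = 72.139
n10 = 72.139 / 0.154 = 468.44 lb/h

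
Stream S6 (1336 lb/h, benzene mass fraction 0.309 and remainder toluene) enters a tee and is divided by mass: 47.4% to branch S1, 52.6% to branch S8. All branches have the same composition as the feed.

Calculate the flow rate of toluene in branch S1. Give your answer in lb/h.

Branch S1 total = 0.474×1336 = 633.26 lb/h.
toluene in S1 = 0.691×633.26 = 437.59 lb/h.

437.6 lb/h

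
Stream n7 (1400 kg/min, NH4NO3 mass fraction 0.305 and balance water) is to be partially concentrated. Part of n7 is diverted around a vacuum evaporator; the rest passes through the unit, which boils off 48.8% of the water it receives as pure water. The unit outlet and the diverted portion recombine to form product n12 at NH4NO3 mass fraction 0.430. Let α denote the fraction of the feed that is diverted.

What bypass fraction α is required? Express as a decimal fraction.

All 1400×0.305 = 427 kg/min of NH4NO3 reaches n12, so n12 = 427/0.430 = 993.02 kg/min and vapour = 406.98 kg/min.
The evaporator receives (1−α)·1400 of feed at 0.695 water and removes 0.488 of that water:
0.488×0.695×(1−α)×1400 = 406.98
(1−α) = 406.98/474.82 = 0.8571;  α = 0.1429.

0.143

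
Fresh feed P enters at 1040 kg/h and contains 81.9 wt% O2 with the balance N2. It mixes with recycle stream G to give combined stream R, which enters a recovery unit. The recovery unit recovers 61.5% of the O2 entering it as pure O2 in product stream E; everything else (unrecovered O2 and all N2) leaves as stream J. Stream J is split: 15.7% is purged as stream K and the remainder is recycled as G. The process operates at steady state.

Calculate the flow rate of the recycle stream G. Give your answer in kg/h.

N2 enters only via P and leaves only via the purge: 1040×0.181 = 0.157×(N2 in J), and the recovery unit passes all N2, so N2 in R = N2 in J = 1199 kg/h.
O2 in R: m_A = 1040×0.819 + (1−0.157)·(1−0.615)·m_A, so m_A = 851.76/0.6754 = 1261 kg/h.
J = (1−0.615)×1261 + 1199 = 1684.5 kg/h.
Recycle G = (1−0.157)×1684.5 = 1420 kg/h.

1420 kg/h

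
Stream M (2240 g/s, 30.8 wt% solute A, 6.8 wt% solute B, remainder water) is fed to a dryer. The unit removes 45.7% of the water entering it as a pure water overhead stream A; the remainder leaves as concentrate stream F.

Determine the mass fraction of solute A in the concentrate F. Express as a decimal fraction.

0.431

solute A is not removed: 2240×0.308 = 689.92 g/s of solute A enters F.
water entering = 2240×0.624 = 1397.8 g/s; overhead removed = 0.457×1397.8 = 638.78 g/s.
Concentrate = 2240 − 638.78 = 1601.2 g/s.
Mass fraction = 689.92/1601.2 = 0.431.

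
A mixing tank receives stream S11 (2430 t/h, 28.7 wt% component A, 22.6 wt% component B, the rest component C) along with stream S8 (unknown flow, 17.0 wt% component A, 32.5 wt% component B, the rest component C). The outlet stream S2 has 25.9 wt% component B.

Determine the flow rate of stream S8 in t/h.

1215 t/h

Let S8 be the unknown flow. Total out = 2430 + S8.
component B balance: 549.18 + 0.325·S8 = 0.259·(2430 + S8)
(0.325 − 0.259)·S8 = 0.259×2430 − 549.18 = 80.19
S8 = 80.19 / 0.066 = 1215 t/h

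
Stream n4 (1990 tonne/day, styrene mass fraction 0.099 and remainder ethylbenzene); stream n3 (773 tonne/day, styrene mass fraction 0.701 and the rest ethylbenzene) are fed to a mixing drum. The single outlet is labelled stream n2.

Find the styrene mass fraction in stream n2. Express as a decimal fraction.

0.267

Total flow out = 1990 + 773 = 2763 tonne/day.
styrene in = 1990×0.099 + 773×0.701 = 738.88 tonne/day.
styrene mass fraction in n2 = 738.88/2763 = 0.267.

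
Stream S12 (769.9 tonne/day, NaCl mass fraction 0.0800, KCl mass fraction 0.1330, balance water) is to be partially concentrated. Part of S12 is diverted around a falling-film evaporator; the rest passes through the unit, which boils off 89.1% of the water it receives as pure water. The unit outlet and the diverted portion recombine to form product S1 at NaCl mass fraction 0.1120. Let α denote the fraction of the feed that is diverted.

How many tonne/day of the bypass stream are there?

456.2 tonne/day

All 769.9×0.080 = 61.592 tonne/day of NaCl reaches S1, so S1 = 61.592/0.112 = 549.93 tonne/day and vapour = 219.97 tonne/day.
The evaporator receives (1−α)·769.9 of feed at 0.787 water and removes 0.891 of that water:
0.891×0.787×(1−α)×769.9 = 219.97
(1−α) = 219.97/539.87 = 0.4075;  α = 0.5925.
Bypass flow = 0.5925×769.9 = 456.2 tonne/day.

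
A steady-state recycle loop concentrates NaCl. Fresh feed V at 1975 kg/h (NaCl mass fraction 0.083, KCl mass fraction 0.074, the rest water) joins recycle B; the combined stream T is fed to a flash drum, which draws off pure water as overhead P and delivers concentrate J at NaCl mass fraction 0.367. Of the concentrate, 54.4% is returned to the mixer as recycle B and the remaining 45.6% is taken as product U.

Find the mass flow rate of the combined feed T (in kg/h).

Overall NaCl balance (none leaves overhead): NaCl in fresh feed = NaCl in product, i.e. 1975×0.083 = (1−0.544)·J·0.367.
J = 163.93/(0.367×0.456) = 979.52 kg/h.
Recycle B = 0.544×979.52 = 532.86 kg/h.
Combined feed T = 1975 + 532.86 = 2507.9 kg/h.

2508 kg/h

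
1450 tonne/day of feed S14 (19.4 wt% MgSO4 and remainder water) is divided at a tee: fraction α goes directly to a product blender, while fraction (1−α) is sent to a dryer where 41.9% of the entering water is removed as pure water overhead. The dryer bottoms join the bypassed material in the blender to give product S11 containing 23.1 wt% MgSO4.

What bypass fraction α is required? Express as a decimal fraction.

0.526

All 1450×0.194 = 281.3 tonne/day of MgSO4 reaches S11, so S11 = 281.3/0.231 = 1217.7 tonne/day and vapour = 232.25 tonne/day.
The evaporator receives (1−α)·1450 of feed at 0.806 water and removes 0.419 of that water:
0.419×0.806×(1−α)×1450 = 232.25
(1−α) = 232.25/489.69 = 0.4743;  α = 0.5257.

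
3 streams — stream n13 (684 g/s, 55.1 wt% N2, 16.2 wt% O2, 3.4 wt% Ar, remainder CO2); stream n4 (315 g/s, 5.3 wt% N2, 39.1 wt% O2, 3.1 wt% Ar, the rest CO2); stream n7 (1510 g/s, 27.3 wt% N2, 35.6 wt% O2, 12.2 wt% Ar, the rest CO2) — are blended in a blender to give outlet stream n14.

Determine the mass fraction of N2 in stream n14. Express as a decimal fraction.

0.321

Total flow out = 684 + 315 + 1510 = 2509 g/s.
N2 in = 684×0.551 + 315×0.053 + 1510×0.273 = 805.81 g/s.
N2 mass fraction in n14 = 805.81/2509 = 0.321.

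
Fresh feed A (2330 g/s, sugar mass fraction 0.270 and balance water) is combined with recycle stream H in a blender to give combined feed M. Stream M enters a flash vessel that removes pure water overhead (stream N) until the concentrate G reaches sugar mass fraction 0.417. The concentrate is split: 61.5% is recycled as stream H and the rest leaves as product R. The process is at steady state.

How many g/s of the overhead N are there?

Overall sugar balance (none leaves overhead): sugar in fresh feed = sugar in product, i.e. 2330×0.270 = (1−0.615)·G·0.417.
G = 629.1/(0.417×0.385) = 3918.5 g/s.
Recycle H = 0.615×3918.5 = 2409.9 g/s.
Combined feed M = 2330 + 2409.9 = 4739.9 g/s.
Overhead N = M − G = 4739.9 − 3918.5 = 821.37 g/s.

821.4 g/s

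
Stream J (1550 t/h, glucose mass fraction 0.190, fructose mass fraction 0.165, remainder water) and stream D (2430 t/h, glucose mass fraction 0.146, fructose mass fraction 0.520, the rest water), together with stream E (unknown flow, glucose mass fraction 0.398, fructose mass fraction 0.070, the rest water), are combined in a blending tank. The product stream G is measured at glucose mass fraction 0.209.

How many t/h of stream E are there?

Let E be the unknown flow. Total out = 3980 + E.
glucose balance: 649.28 + 0.398·E = 0.209·(3980 + E)
(0.398 − 0.209)·E = 0.209×3980 − 649.28 = 182.54
E = 182.54 / 0.189 = 965.82 t/h

965.8 t/h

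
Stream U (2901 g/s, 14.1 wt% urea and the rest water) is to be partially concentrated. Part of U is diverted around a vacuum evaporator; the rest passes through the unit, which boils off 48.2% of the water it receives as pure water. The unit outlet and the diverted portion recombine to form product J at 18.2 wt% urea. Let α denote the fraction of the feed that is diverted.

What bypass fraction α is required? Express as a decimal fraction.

0.456

All 2901×0.141 = 409.04 g/s of urea reaches J, so J = 409.04/0.182 = 2247.5 g/s and vapour = 653.52 g/s.
The evaporator receives (1−α)·2901 of feed at 0.859 water and removes 0.482 of that water:
0.482×0.859×(1−α)×2901 = 653.52
(1−α) = 653.52/1201.1 = 0.5441;  α = 0.4559.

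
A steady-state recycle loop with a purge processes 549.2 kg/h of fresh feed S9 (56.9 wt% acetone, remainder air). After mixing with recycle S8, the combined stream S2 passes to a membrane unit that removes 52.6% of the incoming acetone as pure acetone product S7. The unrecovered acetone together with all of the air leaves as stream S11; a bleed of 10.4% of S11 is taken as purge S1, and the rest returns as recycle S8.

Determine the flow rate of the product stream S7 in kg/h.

285.7 kg/h

acetone in S2: m_A = 549.2×0.569 + (1−0.104)·(1−0.526)·m_A, so m_A = 312.49/0.5753 = 543.19 kg/h.
Product S7 = 0.526×543.19 = 285.72 kg/h.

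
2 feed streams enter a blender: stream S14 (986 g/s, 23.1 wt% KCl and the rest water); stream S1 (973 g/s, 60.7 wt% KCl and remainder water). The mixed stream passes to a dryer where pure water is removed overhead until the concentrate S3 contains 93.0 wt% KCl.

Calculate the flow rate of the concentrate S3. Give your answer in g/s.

880 g/s

KCl entering = 986×0.231 + 973×0.607 = 818.38 g/s.
All KCl reports to S3, so S3 = 818.38/0.930 = 879.98 g/s.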